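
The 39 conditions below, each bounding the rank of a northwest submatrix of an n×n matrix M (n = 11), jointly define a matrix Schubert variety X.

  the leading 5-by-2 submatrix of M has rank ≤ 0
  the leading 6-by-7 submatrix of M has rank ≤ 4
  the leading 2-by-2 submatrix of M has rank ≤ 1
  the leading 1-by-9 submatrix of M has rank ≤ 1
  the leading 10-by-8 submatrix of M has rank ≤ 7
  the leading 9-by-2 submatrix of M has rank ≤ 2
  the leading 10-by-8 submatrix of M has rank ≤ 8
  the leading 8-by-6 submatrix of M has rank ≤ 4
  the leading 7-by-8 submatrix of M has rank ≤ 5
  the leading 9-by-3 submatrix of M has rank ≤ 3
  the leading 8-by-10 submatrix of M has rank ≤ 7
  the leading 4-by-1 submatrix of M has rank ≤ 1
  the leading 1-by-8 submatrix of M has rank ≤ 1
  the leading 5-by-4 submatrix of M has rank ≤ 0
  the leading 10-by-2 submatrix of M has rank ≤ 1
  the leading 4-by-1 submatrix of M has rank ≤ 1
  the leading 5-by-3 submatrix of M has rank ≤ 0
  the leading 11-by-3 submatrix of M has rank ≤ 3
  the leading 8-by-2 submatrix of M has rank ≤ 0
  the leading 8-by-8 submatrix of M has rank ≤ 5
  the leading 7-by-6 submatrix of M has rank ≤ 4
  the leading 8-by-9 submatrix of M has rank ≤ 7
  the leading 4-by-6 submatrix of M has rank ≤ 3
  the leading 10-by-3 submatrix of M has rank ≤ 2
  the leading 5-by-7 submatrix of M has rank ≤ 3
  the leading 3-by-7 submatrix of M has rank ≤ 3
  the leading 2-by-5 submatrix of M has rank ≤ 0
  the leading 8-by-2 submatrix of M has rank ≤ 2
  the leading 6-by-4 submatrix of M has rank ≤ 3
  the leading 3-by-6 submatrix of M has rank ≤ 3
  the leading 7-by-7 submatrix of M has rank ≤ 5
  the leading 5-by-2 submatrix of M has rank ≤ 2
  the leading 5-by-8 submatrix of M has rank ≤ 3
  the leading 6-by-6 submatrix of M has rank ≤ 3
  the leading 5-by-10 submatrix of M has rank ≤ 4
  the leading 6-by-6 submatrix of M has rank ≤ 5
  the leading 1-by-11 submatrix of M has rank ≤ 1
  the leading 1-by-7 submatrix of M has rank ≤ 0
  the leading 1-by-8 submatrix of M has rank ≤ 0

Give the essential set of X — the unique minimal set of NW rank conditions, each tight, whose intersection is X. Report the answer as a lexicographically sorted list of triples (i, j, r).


Computing R[i][j] = min implied NW-rank bound (n=11, 39 conditions):

  row 1: 0 0 0 0 0 0 0 0 1 1 1
  row 2: 0 0 0 0 0 1 1 1 2 2 2
  row 3: 0 0 0 0 1 2 2 2 3 3 3
  row 4: 0 0 0 0 1 2 3 3 4 4 4
  row 5: 0 0 0 0 1 2 3 3 4 4 5
  row 6: 0 0 1 1 2 3 4 4 5 5 6
  row 7: 0 0 1 2 3 4 5 5 6 6 7
  row 8: 0 0 1 2 3 4 5 5 6 7 8
  row 9: 1 1 2 3 4 5 6 6 7 8 9
  row 10: 1 1 2 3 4 5 6 7 8 9 10
  row 11: 1 2 3 4 5 6 7 8 9 10 11

second differences of R give the permutation w = (9, 6, 5, 7, 11, 3, 4, 10, 1, 8, 2).

Rothe diagram D(w) (35 cells), 8 SE-corners (essential conditions):

[(1, 8, 0), (2, 5, 0), (5, 4, 0), (5, 8, 3), (5, 10, 4), (8, 2, 0), (8, 8, 5), (10, 2, 1)]


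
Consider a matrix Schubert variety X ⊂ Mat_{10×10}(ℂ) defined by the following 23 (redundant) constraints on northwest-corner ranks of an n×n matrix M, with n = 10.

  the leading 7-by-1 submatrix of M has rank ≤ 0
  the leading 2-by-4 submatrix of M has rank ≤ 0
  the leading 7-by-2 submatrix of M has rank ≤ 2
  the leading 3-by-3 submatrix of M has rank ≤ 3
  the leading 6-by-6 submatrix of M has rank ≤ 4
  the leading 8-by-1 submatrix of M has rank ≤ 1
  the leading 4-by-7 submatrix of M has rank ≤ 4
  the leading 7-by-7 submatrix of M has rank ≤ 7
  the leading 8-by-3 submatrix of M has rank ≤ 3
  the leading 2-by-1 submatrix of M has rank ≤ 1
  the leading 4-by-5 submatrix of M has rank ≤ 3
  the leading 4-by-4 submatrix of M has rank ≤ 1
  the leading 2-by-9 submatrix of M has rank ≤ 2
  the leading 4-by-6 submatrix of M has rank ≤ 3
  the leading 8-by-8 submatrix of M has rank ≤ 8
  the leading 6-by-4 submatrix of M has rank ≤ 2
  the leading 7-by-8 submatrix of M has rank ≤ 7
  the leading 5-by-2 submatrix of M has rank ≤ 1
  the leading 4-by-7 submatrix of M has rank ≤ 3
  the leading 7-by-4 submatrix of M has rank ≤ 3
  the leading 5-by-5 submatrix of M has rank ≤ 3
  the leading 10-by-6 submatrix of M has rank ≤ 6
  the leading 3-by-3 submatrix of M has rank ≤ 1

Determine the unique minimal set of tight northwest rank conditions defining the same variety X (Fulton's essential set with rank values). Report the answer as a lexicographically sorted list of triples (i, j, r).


The tightest implied rank at each (i,j), from the 23 conditions:

  R[1]: 0 | 0 | 0 | 0 | 1 | 1 | 1 | 1 | 1 | 1
  R[2]: 0 | 0 | 0 | 0 | 1 | 2 | 2 | 2 | 2 | 2
  R[3]: 0 | 1 | 1 | 1 | 2 | 3 | 3 | 3 | 3 | 3
  R[4]: 0 | 1 | 1 | 1 | 2 | 3 | 3 | 4 | 4 | 4
  R[5]: 0 | 1 | 2 | 2 | 3 | 4 | 4 | 5 | 5 | 5
  R[6]: 0 | 1 | 2 | 2 | 3 | 4 | 5 | 6 | 6 | 6
  R[7]: 0 | 1 | 2 | 3 | 4 | 5 | 6 | 7 | 7 | 7
  R[8]: 1 | 2 | 3 | 4 | 5 | 6 | 7 | 8 | 8 | 8
  R[9]: 1 | 2 | 3 | 4 | 5 | 6 | 7 | 8 | 9 | 9
  R[10]: 1 | 2 | 3 | 4 | 5 | 6 | 7 | 8 | 9 | 10

giving w = (5, 6, 2, 8, 3, 7, 4, 1, 9, 10) via Δ²R.

5 SE-corners of the 17-cell Rothe diagram give Ess(w):

[(2, 4, 0), (4, 4, 1), (4, 7, 3), (6, 4, 2), (7, 1, 0)]


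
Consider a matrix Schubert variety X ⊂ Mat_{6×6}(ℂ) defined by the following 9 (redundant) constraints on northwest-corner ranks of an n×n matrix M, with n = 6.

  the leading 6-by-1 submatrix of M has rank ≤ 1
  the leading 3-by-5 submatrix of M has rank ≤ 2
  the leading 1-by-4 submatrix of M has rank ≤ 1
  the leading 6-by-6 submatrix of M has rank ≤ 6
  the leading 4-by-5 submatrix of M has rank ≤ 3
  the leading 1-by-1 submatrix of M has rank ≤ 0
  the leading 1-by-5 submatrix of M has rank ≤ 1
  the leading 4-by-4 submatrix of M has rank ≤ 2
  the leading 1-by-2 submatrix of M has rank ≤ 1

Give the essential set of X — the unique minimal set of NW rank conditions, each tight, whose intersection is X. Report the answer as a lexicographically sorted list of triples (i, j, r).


Computing R[i][j] = min implied NW-rank bound (n=6, 9 conditions):

  row 1: 0, 1, 1, 1, 1, 1
  row 2: 1, 2, 2, 2, 2, 2
  row 3: 1, 2, 2, 2, 2, 3
  row 4: 1, 2, 2, 2, 3, 4
  row 5: 1, 2, 3, 3, 4, 5
  row 6: 1, 2, 3, 4, 5, 6

second differences of R give the permutation w = (2, 1, 6, 5, 3, 4).

ℓ(w)=6; the 3 essential cells (i,j,r):

[(1, 1, 0), (3, 5, 2), (4, 4, 2)]


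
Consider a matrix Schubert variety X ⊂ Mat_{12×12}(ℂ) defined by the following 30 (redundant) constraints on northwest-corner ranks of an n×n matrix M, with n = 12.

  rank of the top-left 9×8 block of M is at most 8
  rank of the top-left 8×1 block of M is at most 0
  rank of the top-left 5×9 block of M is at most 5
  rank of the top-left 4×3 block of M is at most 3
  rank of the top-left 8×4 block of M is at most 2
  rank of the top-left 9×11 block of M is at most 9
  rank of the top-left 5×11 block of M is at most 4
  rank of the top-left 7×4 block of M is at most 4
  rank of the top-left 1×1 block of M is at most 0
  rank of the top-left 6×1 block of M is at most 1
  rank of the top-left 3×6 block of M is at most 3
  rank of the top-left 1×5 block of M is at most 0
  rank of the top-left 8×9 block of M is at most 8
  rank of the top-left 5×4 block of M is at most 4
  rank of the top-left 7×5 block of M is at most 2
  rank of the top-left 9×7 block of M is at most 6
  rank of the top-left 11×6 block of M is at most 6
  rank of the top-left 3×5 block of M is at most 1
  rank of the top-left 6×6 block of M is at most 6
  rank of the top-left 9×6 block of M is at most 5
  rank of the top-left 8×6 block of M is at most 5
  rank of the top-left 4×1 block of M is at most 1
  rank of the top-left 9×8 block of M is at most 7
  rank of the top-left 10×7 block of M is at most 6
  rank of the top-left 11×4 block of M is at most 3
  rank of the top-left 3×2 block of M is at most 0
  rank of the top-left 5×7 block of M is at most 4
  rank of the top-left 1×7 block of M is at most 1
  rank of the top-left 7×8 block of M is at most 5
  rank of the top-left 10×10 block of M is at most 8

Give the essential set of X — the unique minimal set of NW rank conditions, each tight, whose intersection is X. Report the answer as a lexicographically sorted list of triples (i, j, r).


Propagating the 30 rank bounds to every northwest block:

  i=1: 0 0 0 0 0 1 1 1 1 1 1 1
  i=2: 0 0 1 1 1 2 2 2 2 2 2 2
  i=3: 0 0 1 1 1 2 3 3 3 3 3 3
  i=4: 0 1 2 2 2 3 4 4 4 4 4 4
  i=5: 0 1 2 2 2 3 4 4 4 4 4 5
  i=6: 0 1 2 2 2 3 4 5 5 5 5 6
  i=7: 0 1 2 2 2 3 4 5 6 6 6 7
  i=8: 0 1 2 2 3 4 5 6 7 7 7 8
  i=9: 1 2 3 3 4 5 6 7 8 8 8 9
  i=10: 1 2 3 3 4 5 6 7 8 8 9 10
  i=11: 1 2 3 3 4 5 6 7 8 9 10 11
  i=12: 1 2 3 4 5 6 7 8 9 10 11 12

second differences of R give the permutation w = (6, 3, 7, 2, 12, 8, 9, 5, 1, 11, 10, 4).

Fulton essential set (9 of the 30 Rothe cells):

[(1, 5, 0), (3, 2, 0), (3, 5, 1), (5, 11, 4), (7, 5, 2), (8, 1, 0), (8, 4, 2), (10, 10, 8), (11, 4, 3)]


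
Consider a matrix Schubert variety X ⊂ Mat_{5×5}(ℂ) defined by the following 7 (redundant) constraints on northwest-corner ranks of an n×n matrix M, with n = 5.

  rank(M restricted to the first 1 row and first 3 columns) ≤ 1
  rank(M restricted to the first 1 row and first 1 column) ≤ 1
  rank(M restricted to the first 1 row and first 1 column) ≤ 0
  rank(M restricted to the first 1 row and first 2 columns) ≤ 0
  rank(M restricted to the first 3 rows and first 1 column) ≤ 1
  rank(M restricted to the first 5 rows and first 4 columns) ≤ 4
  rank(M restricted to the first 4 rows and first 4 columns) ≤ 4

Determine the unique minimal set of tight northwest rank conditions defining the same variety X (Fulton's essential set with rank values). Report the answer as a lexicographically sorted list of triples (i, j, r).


The tightest implied rank at each (i,j), from the 7 conditions:

  R[1]: 0 | 0 | 1 | 1 | 1
  R[2]: 1 | 1 | 2 | 2 | 2
  R[3]: 1 | 2 | 3 | 3 | 3
  R[4]: 1 | 2 | 3 | 4 | 4
  R[5]: 1 | 2 | 3 | 4 | 5

second differences of R give the permutation w = (3, 1, 2, 4, 5).

D(w) has 2 cells with 1 SE-corner; essential set:

[(1, 2, 0)]


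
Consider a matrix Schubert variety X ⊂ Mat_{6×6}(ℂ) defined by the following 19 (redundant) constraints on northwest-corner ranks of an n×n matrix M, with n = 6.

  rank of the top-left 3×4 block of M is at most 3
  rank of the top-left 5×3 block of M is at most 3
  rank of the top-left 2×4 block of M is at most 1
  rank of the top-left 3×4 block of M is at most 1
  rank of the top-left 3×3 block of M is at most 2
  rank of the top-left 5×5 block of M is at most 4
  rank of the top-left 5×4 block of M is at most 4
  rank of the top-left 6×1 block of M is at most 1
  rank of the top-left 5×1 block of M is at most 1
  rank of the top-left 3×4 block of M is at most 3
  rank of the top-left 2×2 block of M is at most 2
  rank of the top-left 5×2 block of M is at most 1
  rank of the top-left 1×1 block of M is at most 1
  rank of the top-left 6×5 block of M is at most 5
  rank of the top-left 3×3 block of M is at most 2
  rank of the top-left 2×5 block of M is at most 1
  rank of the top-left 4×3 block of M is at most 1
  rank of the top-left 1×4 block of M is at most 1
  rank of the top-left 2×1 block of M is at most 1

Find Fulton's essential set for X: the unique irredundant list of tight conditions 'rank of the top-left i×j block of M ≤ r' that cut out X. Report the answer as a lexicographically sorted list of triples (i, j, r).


Propagating the 19 rank bounds to every northwest block:

  i=1: 1 | 1 | 1 | 1 | 1 | 1
  i=2: 1 | 1 | 1 | 1 | 1 | 2
  i=3: 1 | 1 | 1 | 1 | 2 | 3
  i=4: 1 | 1 | 1 | 2 | 3 | 4
  i=5: 1 | 1 | 2 | 3 | 4 | 5
  i=6: 1 | 2 | 3 | 4 | 5 | 6

hence w(1..6) = (1, 6, 5, 4, 3, 2).

Fulton essential set (4 of the 10 Rothe cells):

[(2, 5, 1), (3, 4, 1), (4, 3, 1), (5, 2, 1)]


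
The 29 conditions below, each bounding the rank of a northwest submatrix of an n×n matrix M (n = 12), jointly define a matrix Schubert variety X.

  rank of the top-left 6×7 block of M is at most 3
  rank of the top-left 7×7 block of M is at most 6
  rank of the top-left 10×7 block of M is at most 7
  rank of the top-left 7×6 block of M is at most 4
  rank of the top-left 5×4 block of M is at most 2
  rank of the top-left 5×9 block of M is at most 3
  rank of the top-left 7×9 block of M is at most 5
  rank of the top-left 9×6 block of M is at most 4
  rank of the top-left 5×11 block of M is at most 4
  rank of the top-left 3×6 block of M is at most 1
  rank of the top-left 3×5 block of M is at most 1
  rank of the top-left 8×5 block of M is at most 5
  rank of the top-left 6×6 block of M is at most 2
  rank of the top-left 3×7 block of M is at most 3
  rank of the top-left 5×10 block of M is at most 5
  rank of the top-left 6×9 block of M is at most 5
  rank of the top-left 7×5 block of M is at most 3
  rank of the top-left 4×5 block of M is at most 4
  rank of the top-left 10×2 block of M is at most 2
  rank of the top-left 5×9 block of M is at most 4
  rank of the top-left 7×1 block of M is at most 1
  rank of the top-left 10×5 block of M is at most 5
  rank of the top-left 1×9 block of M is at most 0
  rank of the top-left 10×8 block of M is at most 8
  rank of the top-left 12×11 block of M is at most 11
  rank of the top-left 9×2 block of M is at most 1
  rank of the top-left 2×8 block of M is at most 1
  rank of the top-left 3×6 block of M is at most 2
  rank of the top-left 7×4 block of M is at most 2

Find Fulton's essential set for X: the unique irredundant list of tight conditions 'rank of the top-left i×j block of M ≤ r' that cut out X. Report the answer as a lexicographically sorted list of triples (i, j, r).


The tightest implied rank at each (i,j), from the 29 conditions:

  i=1: 0 0 0 0 0 0 0 0 0 1 1 1
  i=2: 1 1 1 1 1 1 1 1 1 2 2 2
  i=3: 1 1 1 1 1 1 2 2 2 3 3 3
  i=4: 1 1 2 2 2 2 3 3 3 4 4 4
  i=5: 1 1 2 2 2 2 3 3 3 4 4 5
  i=6: 1 1 2 2 2 2 3 4 4 5 5 6
  i=7: 1 1 2 2 3 3 4 5 5 6 6 7
  i=8: 1 1 2 3 4 4 5 6 6 7 7 8
  i=9: 1 1 2 3 4 4 5 6 7 8 8 9
  i=10: 1 2 3 4 5 5 6 7 8 9 9 10
  i=11: 1 2 3 4 5 6 7 8 9 10 10 11
  i=12: 1 2 3 4 5 6 7 8 9 10 11 12

so w = (10, 1, 7, 3, 12, 8, 5, 4, 9, 2, 6, 11).

D(w) has 31 cells with 8 SE-corners; essential set:

[(1, 9, 0), (3, 6, 1), (5, 9, 3), (5, 11, 4), (6, 6, 2), (7, 4, 2), (9, 2, 1), (9, 6, 4)]


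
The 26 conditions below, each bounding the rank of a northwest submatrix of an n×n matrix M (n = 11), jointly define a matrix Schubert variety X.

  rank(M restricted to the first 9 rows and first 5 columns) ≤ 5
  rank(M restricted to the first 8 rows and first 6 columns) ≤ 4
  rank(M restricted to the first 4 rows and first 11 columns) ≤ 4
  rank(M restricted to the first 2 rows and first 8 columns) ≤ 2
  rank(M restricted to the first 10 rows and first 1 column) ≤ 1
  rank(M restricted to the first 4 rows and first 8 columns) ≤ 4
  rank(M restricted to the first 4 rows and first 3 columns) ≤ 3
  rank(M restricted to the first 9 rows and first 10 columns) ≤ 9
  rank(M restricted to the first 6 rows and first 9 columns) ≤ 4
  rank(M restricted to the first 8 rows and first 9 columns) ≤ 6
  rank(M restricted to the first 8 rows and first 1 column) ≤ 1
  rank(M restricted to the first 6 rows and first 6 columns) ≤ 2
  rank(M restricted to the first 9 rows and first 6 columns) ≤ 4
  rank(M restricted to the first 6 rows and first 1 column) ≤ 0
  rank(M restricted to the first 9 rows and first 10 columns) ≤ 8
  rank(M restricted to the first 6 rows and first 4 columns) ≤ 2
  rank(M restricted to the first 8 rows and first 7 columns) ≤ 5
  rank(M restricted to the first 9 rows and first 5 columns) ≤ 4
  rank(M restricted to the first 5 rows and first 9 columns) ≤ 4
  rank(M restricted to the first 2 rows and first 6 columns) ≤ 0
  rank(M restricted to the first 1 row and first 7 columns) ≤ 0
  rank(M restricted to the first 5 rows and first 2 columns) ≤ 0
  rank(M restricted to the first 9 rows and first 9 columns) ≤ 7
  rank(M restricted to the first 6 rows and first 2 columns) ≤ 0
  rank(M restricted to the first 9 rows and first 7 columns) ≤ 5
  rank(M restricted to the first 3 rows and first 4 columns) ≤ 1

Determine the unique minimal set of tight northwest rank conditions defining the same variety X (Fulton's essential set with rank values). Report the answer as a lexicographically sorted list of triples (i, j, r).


Reconstructing r_w from the 26 given conditions:

  R[1]: 0, 0, 0, 0, 0, 0, 0, 1, 1, 1, 1
  R[2]: 0, 0, 0, 0, 0, 0, 1, 2, 2, 2, 2
  R[3]: 0, 0, 1, 1, 1, 1, 2, 3, 3, 3, 3
  R[4]: 0, 0, 1, 2, 2, 2, 3, 4, 4, 4, 4
  R[5]: 0, 0, 1, 2, 2, 2, 3, 4, 4, 5, 5
  R[6]: 0, 0, 1, 2, 2, 2, 3, 4, 4, 5, 6
  R[7]: 1, 1, 2, 3, 3, 3, 4, 5, 5, 6, 7
  R[8]: 1, 2, 3, 4, 4, 4, 5, 6, 6, 7, 8
  R[9]: 1, 2, 3, 4, 4, 4, 5, 6, 7, 8, 9
  R[10]: 1, 2, 3, 4, 5, 5, 6, 7, 8, 9, 10
  R[11]: 1, 2, 3, 4, 5, 6, 7, 8, 9, 10, 11

so w = (8, 7, 3, 4, 10, 11, 1, 2, 9, 5, 6).

ℓ(w)=29; the 6 essential cells (i,j,r):

[(1, 7, 0), (2, 6, 0), (6, 2, 0), (6, 6, 2), (6, 9, 4), (9, 6, 4)]


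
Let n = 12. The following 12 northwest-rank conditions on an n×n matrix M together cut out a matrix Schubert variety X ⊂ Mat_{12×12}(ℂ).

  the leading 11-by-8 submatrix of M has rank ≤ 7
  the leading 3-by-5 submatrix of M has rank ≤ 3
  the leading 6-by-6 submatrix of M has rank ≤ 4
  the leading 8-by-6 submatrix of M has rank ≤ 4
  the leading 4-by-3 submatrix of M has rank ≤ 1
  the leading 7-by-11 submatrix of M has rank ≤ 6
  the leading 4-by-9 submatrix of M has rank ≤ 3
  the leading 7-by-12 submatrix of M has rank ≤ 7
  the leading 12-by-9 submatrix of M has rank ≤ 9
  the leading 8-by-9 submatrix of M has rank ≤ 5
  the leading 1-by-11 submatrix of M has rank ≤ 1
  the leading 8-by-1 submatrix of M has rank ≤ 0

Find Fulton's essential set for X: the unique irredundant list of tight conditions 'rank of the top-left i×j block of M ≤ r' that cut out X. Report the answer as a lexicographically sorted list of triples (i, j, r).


Recovering R(i,j) via the rank-extension bound from the 12 conditions:

  i=1: 0, 1, 1, 1, 1, 1, 1, 1, 1, 1, 1, 1
  i=2: 0, 1, 1, 2, 2, 2, 2, 2, 2, 2, 2, 2
  i=3: 0, 1, 1, 2, 3, 3, 3, 3, 3, 3, 3, 3
  i=4: 0, 1, 1, 2, 3, 3, 3, 3, 3, 4, 4, 4
  i=5: 0, 1, 2, 3, 4, 4, 4, 4, 4, 5, 5, 5
  i=6: 0, 1, 2, 3, 4, 4, 5, 5, 5, 6, 6, 6
  i=7: 0, 1, 2, 3, 4, 4, 5, 5, 5, 6, 6, 7
  i=8: 0, 1, 2, 3, 4, 4, 5, 5, 5, 6, 7, 8
  i=9: 1, 2, 3, 4, 5, 5, 6, 6, 6, 7, 8, 9
  i=10: 1, 2, 3, 4, 5, 6, 7, 7, 7, 8, 9, 10
  i=11: 1, 2, 3, 4, 5, 6, 7, 7, 8, 9, 10, 11
  i=12: 1, 2, 3, 4, 5, 6, 7, 8, 9, 10, 11, 12

the unique w with this rank table is (2, 4, 5, 10, 3, 7, 12, 11, 1, 6, 9, 8).

|D(w)|=24, |Ess(w)|=7:

[(4, 3, 1), (4, 9, 3), (7, 11, 6), (8, 1, 0), (8, 6, 4), (8, 9, 5), (11, 8, 7)]


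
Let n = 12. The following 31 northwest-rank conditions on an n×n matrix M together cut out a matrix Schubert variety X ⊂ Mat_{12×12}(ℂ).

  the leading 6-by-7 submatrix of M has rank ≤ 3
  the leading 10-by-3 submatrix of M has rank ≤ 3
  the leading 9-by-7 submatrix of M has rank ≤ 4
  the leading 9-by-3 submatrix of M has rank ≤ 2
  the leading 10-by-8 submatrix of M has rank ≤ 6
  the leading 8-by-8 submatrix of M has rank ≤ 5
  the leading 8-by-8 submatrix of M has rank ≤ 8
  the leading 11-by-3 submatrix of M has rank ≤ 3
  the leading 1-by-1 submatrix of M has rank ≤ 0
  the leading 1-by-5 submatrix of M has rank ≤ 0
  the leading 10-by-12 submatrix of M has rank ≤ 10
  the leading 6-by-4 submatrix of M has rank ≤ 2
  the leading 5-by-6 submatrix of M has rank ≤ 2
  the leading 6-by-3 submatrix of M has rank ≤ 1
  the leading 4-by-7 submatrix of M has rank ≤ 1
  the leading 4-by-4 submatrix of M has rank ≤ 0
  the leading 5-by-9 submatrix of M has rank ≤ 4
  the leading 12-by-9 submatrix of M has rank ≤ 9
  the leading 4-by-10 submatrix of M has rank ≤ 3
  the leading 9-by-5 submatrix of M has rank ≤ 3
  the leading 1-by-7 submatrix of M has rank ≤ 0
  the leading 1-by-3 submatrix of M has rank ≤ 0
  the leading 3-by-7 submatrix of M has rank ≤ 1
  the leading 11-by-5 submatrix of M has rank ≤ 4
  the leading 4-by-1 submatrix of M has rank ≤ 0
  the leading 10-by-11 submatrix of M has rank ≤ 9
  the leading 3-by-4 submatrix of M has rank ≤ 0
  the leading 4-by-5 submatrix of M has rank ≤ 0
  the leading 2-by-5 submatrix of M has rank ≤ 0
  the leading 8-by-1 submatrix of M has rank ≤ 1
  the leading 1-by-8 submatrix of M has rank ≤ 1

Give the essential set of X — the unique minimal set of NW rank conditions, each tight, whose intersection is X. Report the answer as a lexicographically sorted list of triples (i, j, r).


Computing R[i][j] = min implied NW-rank bound (n=12, 31 conditions):

  row 1: 0 | 0 | 0 | 0 | 0 | 0 | 0 | 1 | 1 | 1 | 1 | 1
  row 2: 0 | 0 | 0 | 0 | 0 | 1 | 1 | 2 | 2 | 2 | 2 | 2
  row 3: 0 | 0 | 0 | 0 | 0 | 1 | 1 | 2 | 3 | 3 | 3 | 3
  row 4: 0 | 0 | 0 | 0 | 0 | 1 | 1 | 2 | 3 | 3 | 4 | 4
  row 5: 1 | 1 | 1 | 1 | 1 | 2 | 2 | 3 | 4 | 4 | 5 | 5
  row 6: 1 | 1 | 1 | 2 | 2 | 3 | 3 | 4 | 5 | 5 | 6 | 6
  row 7: 1 | 2 | 2 | 3 | 3 | 4 | 4 | 5 | 6 | 6 | 7 | 7
  row 8: 1 | 2 | 2 | 3 | 3 | 4 | 4 | 5 | 6 | 7 | 8 | 8
  row 9: 1 | 2 | 2 | 3 | 3 | 4 | 4 | 5 | 6 | 7 | 8 | 9
  row 10: 1 | 2 | 3 | 4 | 4 | 5 | 5 | 6 | 7 | 8 | 9 | 10
  row 11: 1 | 2 | 3 | 4 | 4 | 5 | 6 | 7 | 8 | 9 | 10 | 11
  row 12: 1 | 2 | 3 | 4 | 5 | 6 | 7 | 8 | 9 | 10 | 11 | 12

giving w = (8, 6, 9, 11, 1, 4, 2, 10, 12, 3, 7, 5) via Δ²R.

Fulton essential set (9 of the 34 Rothe cells):

[(1, 7, 0), (4, 5, 0), (4, 7, 1), (4, 10, 3), (6, 3, 1), (9, 3, 2), (9, 5, 3), (9, 7, 4), (11, 5, 4)]


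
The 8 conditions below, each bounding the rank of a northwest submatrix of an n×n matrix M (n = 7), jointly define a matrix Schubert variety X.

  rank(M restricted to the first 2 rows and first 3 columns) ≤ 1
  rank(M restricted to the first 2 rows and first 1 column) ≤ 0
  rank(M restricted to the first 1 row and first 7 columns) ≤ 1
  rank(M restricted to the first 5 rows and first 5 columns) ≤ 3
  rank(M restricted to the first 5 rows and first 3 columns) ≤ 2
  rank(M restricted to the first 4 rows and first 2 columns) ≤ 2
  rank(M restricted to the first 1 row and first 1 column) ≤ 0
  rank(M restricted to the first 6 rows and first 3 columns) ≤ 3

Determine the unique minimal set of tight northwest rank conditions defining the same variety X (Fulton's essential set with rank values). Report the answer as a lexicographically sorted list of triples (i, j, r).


Reconstructing r_w from the 8 given conditions:

  row 1: 0  1  1  1  1  1  1
  row 2: 0  1  1  2  2  2  2
  row 3: 1  2  2  3  3  3  3
  row 4: 1  2  2  3  3  4  4
  row 5: 1  2  2  3  3  4  5
  row 6: 1  2  3  4  4  5  6
  row 7: 1  2  3  4  5  6  7

so w = (2, 4, 1, 6, 7, 3, 5).

|D(w)|=7, |Ess(w)|=4:

[(2, 1, 0), (2, 3, 1), (5, 3, 2), (5, 5, 3)]


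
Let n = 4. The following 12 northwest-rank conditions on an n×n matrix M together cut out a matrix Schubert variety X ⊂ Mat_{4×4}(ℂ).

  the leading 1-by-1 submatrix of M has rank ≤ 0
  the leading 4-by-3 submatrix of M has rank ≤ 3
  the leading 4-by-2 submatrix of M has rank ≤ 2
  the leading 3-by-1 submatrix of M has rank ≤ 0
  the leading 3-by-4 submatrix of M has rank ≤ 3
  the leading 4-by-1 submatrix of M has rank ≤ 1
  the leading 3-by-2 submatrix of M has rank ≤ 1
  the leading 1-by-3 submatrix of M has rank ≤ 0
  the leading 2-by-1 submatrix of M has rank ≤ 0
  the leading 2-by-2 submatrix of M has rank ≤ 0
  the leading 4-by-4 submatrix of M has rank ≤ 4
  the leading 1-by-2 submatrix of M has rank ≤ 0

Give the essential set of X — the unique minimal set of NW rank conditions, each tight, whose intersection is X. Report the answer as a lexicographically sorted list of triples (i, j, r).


Propagating the 12 rank bounds to every northwest block:

  row 1: 0  0  0  1
  row 2: 0  0  1  2
  row 3: 0  1  2  3
  row 4: 1  2  3  4

second differences of R give the permutation w = (4, 3, 2, 1).

|D(w)|=6, |Ess(w)|=3:

[(1, 3, 0), (2, 2, 0), (3, 1, 0)]


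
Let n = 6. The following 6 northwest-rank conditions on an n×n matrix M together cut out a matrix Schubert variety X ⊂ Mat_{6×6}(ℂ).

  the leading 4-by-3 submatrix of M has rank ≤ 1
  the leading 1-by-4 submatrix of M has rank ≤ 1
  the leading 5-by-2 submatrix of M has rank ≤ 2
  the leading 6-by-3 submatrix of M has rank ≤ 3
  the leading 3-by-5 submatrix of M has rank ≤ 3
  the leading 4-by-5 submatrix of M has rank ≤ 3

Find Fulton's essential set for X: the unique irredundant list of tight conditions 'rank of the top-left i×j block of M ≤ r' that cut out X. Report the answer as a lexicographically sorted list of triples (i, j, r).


Reconstructing r_w from the 6 given conditions:

  R[1]: 1 | 1 | 1 | 1 | 1 | 1
  R[2]: 1 | 1 | 1 | 2 | 2 | 2
  R[3]: 1 | 1 | 1 | 2 | 3 | 3
  R[4]: 1 | 1 | 1 | 2 | 3 | 4
  R[5]: 1 | 2 | 2 | 3 | 4 | 5
  R[6]: 1 | 2 | 3 | 4 | 5 | 6

so w = (1, 4, 5, 6, 2, 3).

Rothe diagram D(w) (6 cells), 1 SE-corner (essential condition):

[(4, 3, 1)]


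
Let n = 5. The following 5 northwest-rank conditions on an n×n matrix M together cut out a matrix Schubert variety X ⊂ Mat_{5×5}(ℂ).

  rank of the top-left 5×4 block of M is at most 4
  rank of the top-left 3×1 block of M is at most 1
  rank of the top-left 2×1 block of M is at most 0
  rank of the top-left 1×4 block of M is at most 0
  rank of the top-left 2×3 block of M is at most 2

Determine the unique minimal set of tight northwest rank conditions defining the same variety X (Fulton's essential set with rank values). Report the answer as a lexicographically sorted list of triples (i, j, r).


Rank table r_w(5×5) implied by the 5 constraints:

  0 0 0 0 1
  0 1 1 1 2
  1 2 2 2 3
  1 2 3 3 4
  1 2 3 4 5

so w = (5, 2, 1, 3, 4).

ℓ(w)=5; the 2 essential cells (i,j,r):

[(1, 4, 0), (2, 1, 0)]


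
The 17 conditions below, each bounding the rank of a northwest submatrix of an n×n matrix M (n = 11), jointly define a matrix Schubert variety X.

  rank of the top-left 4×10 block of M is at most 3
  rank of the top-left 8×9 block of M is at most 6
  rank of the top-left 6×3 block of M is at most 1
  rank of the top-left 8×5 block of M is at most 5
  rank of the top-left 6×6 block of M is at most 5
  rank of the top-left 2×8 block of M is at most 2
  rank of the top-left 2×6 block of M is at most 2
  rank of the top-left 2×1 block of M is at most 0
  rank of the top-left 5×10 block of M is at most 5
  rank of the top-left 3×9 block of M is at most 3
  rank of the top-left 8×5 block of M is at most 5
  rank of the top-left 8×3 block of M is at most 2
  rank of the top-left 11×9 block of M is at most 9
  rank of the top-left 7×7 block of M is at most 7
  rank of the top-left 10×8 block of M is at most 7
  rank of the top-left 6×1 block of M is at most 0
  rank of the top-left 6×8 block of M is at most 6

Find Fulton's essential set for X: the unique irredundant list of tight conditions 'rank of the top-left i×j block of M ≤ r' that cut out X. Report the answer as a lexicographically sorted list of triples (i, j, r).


Rank table r_w(11×11) implied by the 17 constraints:

  0  1  1  1  1  1  1  1  1  1  1
  0  1  1  2  2  2  2  2  2  2  2
  0  1  1  2  3  3  3  3  3  3  3
  0  1  1  2  3  3  3  3  3  3  4
  0  1  1  2  3  4  4  4  4  4  5
  0  1  1  2  3  4  5  5  5  5  6
  1  2  2  3  4  5  6  6  6  6  7
  1  2  2  3  4  5  6  6  6  7  8
  1  2  3  4  5  6  7  7  7  8  9
  1  2  3  4  5  6  7  7  8  9  10
  1  2  3  4  5  6  7  8  9  10  11

hence w(1..11) = (2, 4, 5, 11, 6, 7, 1, 10, 3, 9, 8).

Rothe diagram D(w) (20 cells), 6 SE-corners (essential conditions):

[(4, 10, 3), (6, 1, 0), (6, 3, 1), (8, 3, 2), (8, 9, 6), (10, 8, 7)]


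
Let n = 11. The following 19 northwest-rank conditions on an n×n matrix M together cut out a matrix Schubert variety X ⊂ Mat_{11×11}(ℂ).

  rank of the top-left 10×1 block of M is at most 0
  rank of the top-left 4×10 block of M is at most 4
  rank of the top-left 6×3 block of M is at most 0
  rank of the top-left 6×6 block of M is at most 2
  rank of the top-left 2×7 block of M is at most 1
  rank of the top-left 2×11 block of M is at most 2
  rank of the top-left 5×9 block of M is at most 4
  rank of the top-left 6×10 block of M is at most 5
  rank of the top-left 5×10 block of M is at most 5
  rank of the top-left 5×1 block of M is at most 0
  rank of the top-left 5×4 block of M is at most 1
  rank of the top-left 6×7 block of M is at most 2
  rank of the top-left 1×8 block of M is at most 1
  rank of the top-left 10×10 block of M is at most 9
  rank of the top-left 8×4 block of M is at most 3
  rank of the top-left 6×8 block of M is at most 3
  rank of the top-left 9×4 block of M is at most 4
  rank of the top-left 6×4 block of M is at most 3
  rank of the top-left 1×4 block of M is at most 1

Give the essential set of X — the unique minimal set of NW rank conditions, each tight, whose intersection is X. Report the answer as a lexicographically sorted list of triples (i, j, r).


Reconstructing r_w from the 19 given conditions:

  row 1: 0  0  0  1  1  1  1  1  1  1  1
  row 2: 0  0  0  1  1  1  1  2  2  2  2
  row 3: 0  0  0  1  2  2  2  3  3  3  3
  row 4: 0  0  0  1  2  2  2  3  4  4  4
  row 5: 0  0  0  1  2  2  2  3  4  5  5
  row 6: 0  0  0  1  2  2  2  3  4  5  6
  row 7: 0  1  1  2  3  3  3  4  5  6  7
  row 8: 0  1  2  3  4  4  4  5  6  7  8
  row 9: 0  1  2  3  4  5  5  6  7  8  9
  row 10: 0  1  2  3  4  5  6  7  8  9  10
  row 11: 1  2  3  4  5  6  7  8  9  10  11

second differences of R give the permutation w = (4, 8, 5, 9, 10, 11, 2, 3, 6, 7, 1).

ℓ(w)=31; the 4 essential cells (i,j,r):

[(2, 7, 1), (6, 3, 0), (6, 7, 2), (10, 1, 0)]


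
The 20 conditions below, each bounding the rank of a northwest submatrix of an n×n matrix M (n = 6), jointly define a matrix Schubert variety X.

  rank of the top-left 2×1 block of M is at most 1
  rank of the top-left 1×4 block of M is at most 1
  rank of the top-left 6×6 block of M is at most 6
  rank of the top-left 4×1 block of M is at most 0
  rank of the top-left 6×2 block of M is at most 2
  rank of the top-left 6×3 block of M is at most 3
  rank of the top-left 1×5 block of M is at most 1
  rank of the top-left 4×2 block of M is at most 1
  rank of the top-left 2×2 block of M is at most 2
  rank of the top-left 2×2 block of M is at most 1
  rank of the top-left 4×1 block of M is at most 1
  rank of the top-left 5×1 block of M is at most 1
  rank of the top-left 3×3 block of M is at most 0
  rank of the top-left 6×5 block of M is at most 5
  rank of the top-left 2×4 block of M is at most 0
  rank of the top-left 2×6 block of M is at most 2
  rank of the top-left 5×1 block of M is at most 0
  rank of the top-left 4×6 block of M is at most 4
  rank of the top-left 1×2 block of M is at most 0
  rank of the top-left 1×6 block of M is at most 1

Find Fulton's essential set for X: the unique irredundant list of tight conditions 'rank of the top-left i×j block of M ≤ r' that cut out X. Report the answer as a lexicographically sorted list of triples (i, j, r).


The tightest implied rank at each (i,j), from the 20 conditions:

  i=1: 0  0  0  0  1  1
  i=2: 0  0  0  0  1  2
  i=3: 0  0  0  1  2  3
  i=4: 0  1  1  2  3  4
  i=5: 0  1  2  3  4  5
  i=6: 1  2  3  4  5  6

giving w = (5, 6, 4, 2, 3, 1) via Δ²R.

D(w) has 13 cells with 3 SE-corners; essential set:

[(2, 4, 0), (3, 3, 0), (5, 1, 0)]


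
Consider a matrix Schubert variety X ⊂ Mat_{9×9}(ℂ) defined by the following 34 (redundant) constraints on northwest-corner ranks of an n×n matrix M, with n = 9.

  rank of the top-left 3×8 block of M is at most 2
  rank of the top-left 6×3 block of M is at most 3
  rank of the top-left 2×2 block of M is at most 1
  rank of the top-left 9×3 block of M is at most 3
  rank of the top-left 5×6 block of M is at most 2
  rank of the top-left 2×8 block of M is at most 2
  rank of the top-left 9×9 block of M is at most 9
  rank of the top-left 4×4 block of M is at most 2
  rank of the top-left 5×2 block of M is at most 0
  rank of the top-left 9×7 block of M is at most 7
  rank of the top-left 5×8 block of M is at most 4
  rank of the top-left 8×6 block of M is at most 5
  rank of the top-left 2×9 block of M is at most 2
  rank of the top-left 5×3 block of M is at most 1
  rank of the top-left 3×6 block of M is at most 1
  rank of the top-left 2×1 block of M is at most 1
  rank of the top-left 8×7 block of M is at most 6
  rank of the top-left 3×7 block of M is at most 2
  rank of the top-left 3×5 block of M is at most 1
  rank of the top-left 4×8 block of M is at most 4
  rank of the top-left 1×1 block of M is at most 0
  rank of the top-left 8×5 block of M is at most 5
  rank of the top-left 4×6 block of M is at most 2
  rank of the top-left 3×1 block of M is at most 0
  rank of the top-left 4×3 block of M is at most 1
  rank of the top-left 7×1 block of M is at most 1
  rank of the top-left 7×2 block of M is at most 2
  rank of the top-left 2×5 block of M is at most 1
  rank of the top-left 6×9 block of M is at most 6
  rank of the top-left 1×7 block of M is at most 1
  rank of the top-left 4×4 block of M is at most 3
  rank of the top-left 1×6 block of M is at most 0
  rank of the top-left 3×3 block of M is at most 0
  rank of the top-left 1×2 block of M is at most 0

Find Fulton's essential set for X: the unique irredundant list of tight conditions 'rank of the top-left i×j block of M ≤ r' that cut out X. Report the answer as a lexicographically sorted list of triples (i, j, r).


Computing R[i][j] = min implied NW-rank bound (n=9, 34 conditions):

  i=1: 0 | 0 | 0 | 0 | 0 | 0 | 1 | 1 | 1
  i=2: 0 | 0 | 0 | 1 | 1 | 1 | 2 | 2 | 2
  i=3: 0 | 0 | 0 | 1 | 1 | 1 | 2 | 2 | 3
  i=4: 0 | 0 | 1 | 2 | 2 | 2 | 3 | 3 | 4
  i=5: 0 | 0 | 1 | 2 | 2 | 2 | 3 | 4 | 5
  i=6: 1 | 1 | 2 | 3 | 3 | 3 | 4 | 5 | 6
  i=7: 1 | 2 | 3 | 4 | 4 | 4 | 5 | 6 | 7
  i=8: 1 | 2 | 3 | 4 | 5 | 5 | 6 | 7 | 8
  i=9: 1 | 2 | 3 | 4 | 5 | 6 | 7 | 8 | 9

hence w(1..9) = (7, 4, 9, 3, 8, 1, 2, 5, 6).

ℓ(w)=21; the 6 essential cells (i,j,r):

[(1, 6, 0), (3, 3, 0), (3, 6, 1), (3, 8, 2), (5, 2, 0), (5, 6, 2)]


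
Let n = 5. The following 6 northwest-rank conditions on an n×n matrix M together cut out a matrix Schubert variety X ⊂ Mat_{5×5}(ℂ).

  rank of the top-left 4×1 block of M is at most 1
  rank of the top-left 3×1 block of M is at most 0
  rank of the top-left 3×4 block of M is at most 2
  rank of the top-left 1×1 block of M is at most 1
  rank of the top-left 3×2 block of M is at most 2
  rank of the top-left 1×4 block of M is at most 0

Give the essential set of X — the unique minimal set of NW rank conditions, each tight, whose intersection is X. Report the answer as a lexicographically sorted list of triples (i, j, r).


Rank table r_w(5×5) implied by the 6 constraints:

  i=1: 0, 0, 0, 0, 1
  i=2: 0, 1, 1, 1, 2
  i=3: 0, 1, 2, 2, 3
  i=4: 1, 2, 3, 3, 4
  i=5: 1, 2, 3, 4, 5

second differences of R give the permutation w = (5, 2, 3, 1, 4).

Rothe diagram D(w) (6 cells), 2 SE-corners (essential conditions):

[(1, 4, 0), (3, 1, 0)]


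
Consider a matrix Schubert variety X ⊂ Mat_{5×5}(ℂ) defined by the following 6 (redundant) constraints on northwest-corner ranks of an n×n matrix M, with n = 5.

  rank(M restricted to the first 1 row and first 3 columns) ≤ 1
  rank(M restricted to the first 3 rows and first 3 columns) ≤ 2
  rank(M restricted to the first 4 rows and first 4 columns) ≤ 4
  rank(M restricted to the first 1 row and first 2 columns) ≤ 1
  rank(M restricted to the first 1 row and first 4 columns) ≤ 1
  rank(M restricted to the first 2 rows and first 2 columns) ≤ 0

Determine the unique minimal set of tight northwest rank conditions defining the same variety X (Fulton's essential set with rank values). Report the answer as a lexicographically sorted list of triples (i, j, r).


The tightest implied rank at each (i,j), from the 6 conditions:

  i=1: 0, 0, 1, 1, 1
  i=2: 0, 0, 1, 2, 2
  i=3: 1, 1, 2, 3, 3
  i=4: 1, 2, 3, 4, 4
  i=5: 1, 2, 3, 4, 5

so w = (3, 4, 1, 2, 5).

D(w) has 4 cells with 1 SE-corner; essential set:

[(2, 2, 0)]


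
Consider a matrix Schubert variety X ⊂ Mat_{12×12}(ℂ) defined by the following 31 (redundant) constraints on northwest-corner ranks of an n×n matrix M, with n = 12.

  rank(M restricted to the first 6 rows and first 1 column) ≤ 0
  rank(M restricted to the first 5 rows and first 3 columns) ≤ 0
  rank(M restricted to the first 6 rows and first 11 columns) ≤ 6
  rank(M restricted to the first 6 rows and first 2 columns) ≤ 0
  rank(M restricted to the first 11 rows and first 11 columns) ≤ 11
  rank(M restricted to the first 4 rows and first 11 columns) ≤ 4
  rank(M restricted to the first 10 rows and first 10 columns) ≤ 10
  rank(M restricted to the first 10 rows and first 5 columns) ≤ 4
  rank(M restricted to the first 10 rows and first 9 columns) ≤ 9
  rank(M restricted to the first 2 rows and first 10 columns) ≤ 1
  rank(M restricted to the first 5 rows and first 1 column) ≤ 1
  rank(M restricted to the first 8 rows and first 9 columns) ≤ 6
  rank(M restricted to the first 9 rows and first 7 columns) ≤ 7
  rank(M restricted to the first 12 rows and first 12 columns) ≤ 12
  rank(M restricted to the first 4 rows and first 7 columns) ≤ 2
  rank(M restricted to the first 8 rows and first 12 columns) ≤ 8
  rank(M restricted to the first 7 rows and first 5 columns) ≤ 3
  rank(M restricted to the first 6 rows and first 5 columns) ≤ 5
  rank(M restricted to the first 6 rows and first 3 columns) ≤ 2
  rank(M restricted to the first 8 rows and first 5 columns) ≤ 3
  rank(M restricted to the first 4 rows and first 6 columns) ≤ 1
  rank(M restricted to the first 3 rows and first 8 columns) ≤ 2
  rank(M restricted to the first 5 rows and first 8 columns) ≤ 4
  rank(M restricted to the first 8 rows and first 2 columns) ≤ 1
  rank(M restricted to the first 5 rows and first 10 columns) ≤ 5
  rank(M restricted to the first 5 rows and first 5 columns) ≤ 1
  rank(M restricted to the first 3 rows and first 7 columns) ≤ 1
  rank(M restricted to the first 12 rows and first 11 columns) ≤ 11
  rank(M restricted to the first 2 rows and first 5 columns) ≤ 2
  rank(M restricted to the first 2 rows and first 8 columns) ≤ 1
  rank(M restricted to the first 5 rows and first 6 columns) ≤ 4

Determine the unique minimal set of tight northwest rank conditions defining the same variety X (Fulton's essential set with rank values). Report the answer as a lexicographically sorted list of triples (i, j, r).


Computing R[i][j] = min implied NW-rank bound (n=12, 31 conditions):

  i=1: 0  0  0  1  1  1  1  1  1  1  1  1
  i=2: 0  0  0  1  1  1  1  1  1  1  2  2
  i=3: 0  0  0  1  1  1  1  2  2  2  3  3
  i=4: 0  0  0  1  1  1  2  3  3  3  4  4
  i=5: 0  0  0  1  1  2  3  4  4  4  5  5
  i=6: 0  0  1  2  2  3  4  5  5  5  6  6
  i=7: 1  1  2  3  3  4  5  6  6  6  7  7
  i=8: 1  1  2  3  3  4  5  6  6  7  8  8
  i=9: 1  2  3  4  4  5  6  7  7  8  9  9
  i=10: 1  2  3  4  4  5  6  7  8  9  10  10
  i=11: 1  2  3  4  5  6  7  8  9  10  11  11
  i=12: 1  2  3  4  5  6  7  8  9  10  11  12

the unique w with this rank table is (4, 11, 8, 7, 6, 3, 1, 10, 2, 9, 5, 12).

10 SE-corners of the 33-cell Rothe diagram give Ess(w):

[(2, 10, 1), (3, 7, 1), (4, 6, 1), (5, 3, 0), (5, 5, 1), (6, 2, 0), (8, 2, 1), (8, 5, 3), (8, 9, 6), (10, 5, 4)]


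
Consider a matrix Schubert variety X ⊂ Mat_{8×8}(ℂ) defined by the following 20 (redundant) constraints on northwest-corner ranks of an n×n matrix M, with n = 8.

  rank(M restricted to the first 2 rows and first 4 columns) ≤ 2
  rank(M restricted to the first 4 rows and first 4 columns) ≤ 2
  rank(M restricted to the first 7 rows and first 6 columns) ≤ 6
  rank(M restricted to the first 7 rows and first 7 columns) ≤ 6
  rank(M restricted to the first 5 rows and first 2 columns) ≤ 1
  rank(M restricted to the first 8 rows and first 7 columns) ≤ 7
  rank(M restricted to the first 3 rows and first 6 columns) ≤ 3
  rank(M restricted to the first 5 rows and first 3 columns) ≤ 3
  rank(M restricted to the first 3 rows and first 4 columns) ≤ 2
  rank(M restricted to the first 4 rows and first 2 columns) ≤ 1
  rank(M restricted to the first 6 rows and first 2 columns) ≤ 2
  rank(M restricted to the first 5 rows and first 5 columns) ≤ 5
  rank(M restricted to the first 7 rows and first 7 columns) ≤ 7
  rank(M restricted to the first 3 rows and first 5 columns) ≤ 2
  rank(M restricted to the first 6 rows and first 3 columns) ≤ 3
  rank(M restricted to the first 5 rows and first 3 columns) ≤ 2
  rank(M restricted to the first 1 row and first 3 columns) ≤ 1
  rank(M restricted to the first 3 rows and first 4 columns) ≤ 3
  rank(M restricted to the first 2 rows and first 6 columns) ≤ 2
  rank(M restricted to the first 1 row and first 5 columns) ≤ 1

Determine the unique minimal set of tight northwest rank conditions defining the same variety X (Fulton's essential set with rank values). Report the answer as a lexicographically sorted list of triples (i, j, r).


Reconstructing r_w from the 20 given conditions:

  R[1]: 1 1 1 1 1 1 1 1
  R[2]: 1 1 2 2 2 2 2 2
  R[3]: 1 1 2 2 2 3 3 3
  R[4]: 1 1 2 2 3 4 4 4
  R[5]: 1 1 2 3 4 5 5 5
  R[6]: 1 2 3 4 5 6 6 6
  R[7]: 1 2 3 4 5 6 6 7
  R[8]: 1 2 3 4 5 6 7 8

reading off 1-entries of Δ²R: w = (1, 3, 6, 5, 4, 2, 8, 7).

ℓ(w)=8; the 4 essential cells (i,j,r):

[(3, 5, 2), (4, 4, 2), (5, 2, 1), (7, 7, 6)]
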